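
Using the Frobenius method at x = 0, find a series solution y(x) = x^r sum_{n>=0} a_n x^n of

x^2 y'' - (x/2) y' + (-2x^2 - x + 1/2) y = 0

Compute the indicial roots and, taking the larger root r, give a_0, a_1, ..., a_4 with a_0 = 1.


Write in Frobenius form y'' + (p(x)/x) y' + (q(x)/x^2) y = 0:
  p(x) = -1/2,  q(x) = -2x^2 - x + 1/2.
Indicial equation: r(r-1) + (-1/2) r + (1/2) = 0 -> roots r_1 = 1, r_2 = 1/2.
Take r = r_1 = 1. Let y(x) = x^r sum_{n>=0} a_n x^n with a_0 = 1.
Substitute y = x^r sum a_n x^n and match x^{r+n}. The recurrence is
  D(n) a_n - 1 a_{n-1} - 2 a_{n-2} = 0,  where D(n) = (r+n)(r+n-1) + (-1/2)(r+n) + (1/2).
  a_n = [1 a_{n-1} + 2 a_{n-2}] / D(n).
Since the indicial polynomial factors as (r - r_1)(r - r_2), D(n) = (r_1 + n - r_1)(r_1 + n - r_2) = n(n + 1/2).
Evaluating step by step (a_0 = 1):
  n = 1: D(1) = 1(1 + 1/2) = 3/2; numerator = 1(1) = 1; a_1 = (1)/(3/2) = 2/3
  n = 2: D(2) = 2(2 + 1/2) = 5; numerator = 1(2/3) + 2(1) = 8/3; a_2 = (8/3)/(5) = 8/15
  n = 3: D(3) = 3(3 + 1/2) = 21/2; numerator = 1(8/15) + 2(2/3) = 28/15; a_3 = (28/15)/(21/2) = 8/45
  n = 4: D(4) = 4(4 + 1/2) = 18; numerator = 1(8/45) + 2(8/15) = 56/45; a_4 = (56/45)/(18) = 28/405

r = 1; a_0 = 1; a_1 = 2/3; a_2 = 8/15; a_3 = 8/45; a_4 = 28/405


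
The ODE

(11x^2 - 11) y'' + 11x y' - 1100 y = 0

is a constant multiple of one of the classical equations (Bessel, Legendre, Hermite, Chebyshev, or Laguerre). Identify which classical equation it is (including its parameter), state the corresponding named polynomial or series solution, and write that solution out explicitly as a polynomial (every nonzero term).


All three coefficients share the factor -11; dividing through by -11 gives  (1 - x^2) y'' - x y' + 100 y = 0.
This matches the Chebyshev equation (1 - x^2) y'' - x y' + n^2 y = 0 (note the -x y' term, not -2x y') with n^2 = 100, so n = 10; the polynomial solution is T_10(x).
With y = sum_k a_k x^k, matching x^k gives (k+2)(k+1) a_{k+2} = (k^2 - n^2) a_k = (k - 10)(k + 10) a_k. The right side vanishes at k = 10, so the series with the parity of 10 terminates at degree 10.
Standard normalization: leading coefficient of T_n is 2^(n-1), so a_10 = 2^9 = 512. Work downward with a_k = (k+1)(k+2) a_{k+2} / ((k - 10)(k + 10)):
  a_8 = (9)(10)(512) / ((8 - 10)(8 + 10)) = 46080/(-36) = -1280
  a_6 = (7)(8)(-1280) / ((6 - 10)(6 + 10)) = -71680/(-64) = 1120
  a_4 = (5)(6)(1120) / ((4 - 10)(4 + 10)) = 33600/(-84) = -400
  a_2 = (3)(4)(-400) / ((2 - 10)(2 + 10)) = -4800/(-96) = 50
  a_0 = (1)(2)(50) / ((0 - 10)(0 + 10)) = 100/(-100) = -1
Hence T_10(x) = 512 x^10 - 1280 x^8 + 1120 x^6 - 400 x^4 + 50 x^2 - 1.

T_10(x); series = 512 x^10 - 1280 x^8 + 1120 x^6 - 400 x^4 + 50 x^2 - 1


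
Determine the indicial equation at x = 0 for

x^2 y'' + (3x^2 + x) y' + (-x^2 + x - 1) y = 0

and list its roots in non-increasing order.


Divide by x^2 to reach normal form y'' + P_1(x) y' + P_2(x) y = 0 with P_1(x) = 3 + 1/x and P_2(x) = -1 + 1/x - 1/x^2.
x = 0 is a singular point because the y'-coefficient 3 + 1/x has a pole at x = 0 and the y-coefficient -1 + 1/x - 1/x^2 has a pole at x = 0.
It is a regular singular point because x P_1(x) = p(x) = 3x + 1 and x^2 P_2(x) = q(x) = -x^2 + x - 1 are polynomials, hence analytic at x = 0.
p(0) = 1,  q(0) = -1.
Indicial equation: r(r-1) + p(0) r + q(0) = 0, i.e. r^2 + (p(0) - 1) r + q(0) = 0, i.e. r^2 - 1 = 0.
Discriminant: (0)^2 - 4(-1) = 4, so r = (0 ± 2)/2.
Solving: r_1 = 1, r_2 = -1.

indicial: r^2 - 1 = 0; roots r_1 = 1, r_2 = -1


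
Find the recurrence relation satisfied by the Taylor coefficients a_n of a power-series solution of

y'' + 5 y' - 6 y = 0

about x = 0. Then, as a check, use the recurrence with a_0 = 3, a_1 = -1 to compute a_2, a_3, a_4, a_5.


Substitute y = sum_n a_n x^n.
y''(x) has coefficient (n+2)(n+1) a_{n+2} at x^n;
5 y'(x) has coefficient 5 (n+1) a_{n+1} at x^n;
-6 y(x) has coefficient -6 a_n at x^n.
Matching x^n: (n+2)(n+1) a_{n+2} + 5 (n+1) a_{n+1} - 6 a_n = 0.
Thus a_{n+2} = [-5 (n+1) a_{n+1} + 6 a_n] / ((n+1)(n+2)).

Check with a_0 = 3, a_1 = -1 (apply the recurrence for n = 0, 1, 2, 3): a_0 = 3, a_1 = -1, a_2 = 23/2, a_3 = -121/6, a_4 = 743/24, a_5 = -4441/120.

a_(n+2) = [-5 (n+1) a_(n+1) + 6 a_n] / ((n+1)(n+2)); check: a_0 = 3, a_1 = -1, a_2 = 23/2, a_3 = -121/6, a_4 = 743/24, a_5 = -4441/120


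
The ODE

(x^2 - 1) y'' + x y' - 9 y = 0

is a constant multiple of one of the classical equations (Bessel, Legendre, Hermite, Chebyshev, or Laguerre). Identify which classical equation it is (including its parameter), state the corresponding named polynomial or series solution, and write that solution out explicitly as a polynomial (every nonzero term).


All three coefficients share the factor -1; dividing through by -1 gives  (1 - x^2) y'' - x y' + 9 y = 0.
This matches the Chebyshev equation (1 - x^2) y'' - x y' + n^2 y = 0 (note the -x y' term, not -2x y') with n^2 = 9, so n = 3; the polynomial solution is T_3(x).
With y = sum_k a_k x^k, matching x^k gives (k+2)(k+1) a_{k+2} = (k^2 - n^2) a_k = (k - 3)(k + 3) a_k. The right side vanishes at k = 3, so the series with the parity of 3 terminates at degree 3.
Standard normalization: leading coefficient of T_n is 2^(n-1), so a_3 = 2^2 = 4. Work downward with a_k = (k+1)(k+2) a_{k+2} / ((k - 3)(k + 3)):
  a_1 = (2)(3)(4) / ((1 - 3)(1 + 3)) = 24/(-8) = -3
Hence T_3(x) = 4 x^3 - 3 x.

T_3(x); series = 4 x^3 - 3 x


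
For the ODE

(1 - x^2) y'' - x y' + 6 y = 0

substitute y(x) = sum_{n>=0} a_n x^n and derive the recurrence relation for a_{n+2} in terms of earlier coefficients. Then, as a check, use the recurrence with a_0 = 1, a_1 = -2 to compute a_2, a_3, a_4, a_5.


Substitute y = sum_n a_n x^n.
(1 - 1 x^2) y'' contributes (n+2)(n+1) a_{n+2} - n(n-1) a_n at x^n.
-x y'(x) contributes -n a_n at x^n.
6 y(x) contributes 6 a_n at x^n.
Matching x^n: (n+2)(n+1) a_{n+2} + (-n(n-1) - n + 6) a_n = 0.
Thus a_{n+2} = (n(n-1) + n - 6) / ((n+1)(n+2)) * a_n.

Check with a_0 = 1, a_1 = -2 (apply the recurrence for n = 0, 1, 2, 3): a_0 = 1, a_1 = -2, a_2 = -3, a_3 = 5/3, a_4 = 1/2, a_5 = 1/4.

a_(n+2) = (n(n-1) + n - 6) / ((n+1)(n+2)) * a_n; check: a_0 = 1, a_1 = -2, a_2 = -3, a_3 = 5/3, a_4 = 1/2, a_5 = 1/4


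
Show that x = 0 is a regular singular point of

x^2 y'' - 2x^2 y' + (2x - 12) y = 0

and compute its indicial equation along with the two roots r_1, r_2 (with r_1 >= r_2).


Divide by x^2 to reach normal form y'' + P_1(x) y' + P_2(x) y = 0 with P_1(x) = -2 and P_2(x) = 2/x - 12/x^2.
x = 0 is a singular point because the y-coefficient 2/x - 12/x^2 has a pole at x = 0.
It is a regular singular point because x P_1(x) = p(x) = -2x and x^2 P_2(x) = q(x) = 2x - 12 are polynomials, hence analytic at x = 0.
p(0) = 0,  q(0) = -12.
Indicial equation: r(r-1) + p(0) r + q(0) = 0, i.e. r^2 + (p(0) - 1) r + q(0) = 0, i.e. r^2 - 1 r - 12 = 0.
Discriminant: (-1)^2 - 4(-12) = 49, so r = (1 ± 7)/2.
Solving: r_1 = 4, r_2 = -3.

indicial: r^2 - 1 r - 12 = 0; roots r_1 = 4, r_2 = -3


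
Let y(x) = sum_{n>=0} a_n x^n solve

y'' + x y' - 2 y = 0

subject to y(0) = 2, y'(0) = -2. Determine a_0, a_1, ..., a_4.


Ansatz: y(x) = sum_{n>=0} a_n x^n, so y'(x) = sum_{n>=1} n a_n x^(n-1) and y''(x) = sum_{n>=2} n(n-1) a_n x^(n-2).
Substitute into P(x) y'' + Q(x) y' + R(x) y = 0 with P(x) = 1, Q(x) = x, R(x) = -2, and match powers of x.
Initial conditions: a_0 = 2, a_1 = -2.
Setting the coefficient of each power of x to zero and solving order by order (substituting the coefficients already found):
  x^0: 2 a_2 - 2 a_0 = 0  ->  2 a_2 = 2 a_0 = 4  ->  a_2 = 2
  x^1: 6 a_3 - a_1 = 0  ->  6 a_3 = a_1 = -2  ->  a_3 = -1/3
  x^2: 12 a_4 = 0  ->  a_4 = 0
Truncated series: y(x) = 2 - 2 x + 2 x^2 - (1/3) x^3 + O(x^5).

a_0 = 2; a_1 = -2; a_2 = 2; a_3 = -1/3; a_4 = 0


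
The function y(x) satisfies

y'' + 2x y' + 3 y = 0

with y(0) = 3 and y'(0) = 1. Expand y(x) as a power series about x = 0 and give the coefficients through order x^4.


Ansatz: y(x) = sum_{n>=0} a_n x^n, so y'(x) = sum_{n>=1} n a_n x^(n-1) and y''(x) = sum_{n>=2} n(n-1) a_n x^(n-2).
Substitute into P(x) y'' + Q(x) y' + R(x) y = 0 with P(x) = 1, Q(x) = 2x, R(x) = 3, and match powers of x.
Initial conditions: a_0 = 3, a_1 = 1.
Setting the coefficient of each power of x to zero and solving order by order (substituting the coefficients already found):
  x^0: 2 a_2 + 3 a_0 = 0  ->  2 a_2 = -3 a_0 = -9  ->  a_2 = -9/2
  x^1: 6 a_3 + 5 a_1 = 0  ->  6 a_3 = -5 a_1 = -5  ->  a_3 = -5/6
  x^2: 12 a_4 + 7 a_2 = 0  ->  12 a_4 = -7 a_2 = 63/2  ->  a_4 = 21/8
Truncated series: y(x) = 3 + x - (9/2) x^2 - (5/6) x^3 + (21/8) x^4 + O(x^5).

a_0 = 3; a_1 = 1; a_2 = -9/2; a_3 = -5/6; a_4 = 21/8


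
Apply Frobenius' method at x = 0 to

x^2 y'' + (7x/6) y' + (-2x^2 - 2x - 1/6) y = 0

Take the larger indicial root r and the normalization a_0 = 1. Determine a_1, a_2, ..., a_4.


Write in Frobenius form y'' + (p(x)/x) y' + (q(x)/x^2) y = 0:
  p(x) = 7/6,  q(x) = -2x^2 - 2x - 1/6.
Indicial equation: r(r-1) + (7/6) r + (-1/6) = 0 -> roots r_1 = 1/3, r_2 = -1/2.
Take r = r_1 = 1/3. Let y(x) = x^r sum_{n>=0} a_n x^n with a_0 = 1.
Substitute y = x^r sum a_n x^n and match x^{r+n}. The recurrence is
  D(n) a_n - 2 a_{n-1} - 2 a_{n-2} = 0,  where D(n) = (r+n)(r+n-1) + (7/6)(r+n) + (-1/6).
  a_n = [2 a_{n-1} + 2 a_{n-2}] / D(n).
Since the indicial polynomial factors as (r - r_1)(r - r_2), D(n) = (r_1 + n - r_1)(r_1 + n - r_2) = n(n + 5/6).
Evaluating step by step (a_0 = 1):
  n = 1: D(1) = 1(1 + 5/6) = 11/6; numerator = 2(1) = 2; a_1 = (2)/(11/6) = 12/11
  n = 2: D(2) = 2(2 + 5/6) = 17/3; numerator = 2(12/11) + 2(1) = 46/11; a_2 = (46/11)/(17/3) = 138/187
  n = 3: D(3) = 3(3 + 5/6) = 23/2; numerator = 2(138/187) + 2(12/11) = 684/187; a_3 = (684/187)/(23/2) = 1368/4301
  n = 4: D(4) = 4(4 + 5/6) = 58/3; numerator = 2(1368/4301) + 2(138/187) = 9084/4301; a_4 = (9084/4301)/(58/3) = 13626/124729

r = 1/3; a_0 = 1; a_1 = 12/11; a_2 = 138/187; a_3 = 1368/4301; a_4 = 13626/124729


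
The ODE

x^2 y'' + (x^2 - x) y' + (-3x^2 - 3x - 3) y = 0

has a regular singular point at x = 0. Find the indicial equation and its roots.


Divide by x^2 to reach normal form y'' + P_1(x) y' + P_2(x) y = 0 with P_1(x) = 1 - 1/x and P_2(x) = -3 - 3/x - 3/x^2.
x = 0 is a singular point because the y'-coefficient 1 - 1/x has a pole at x = 0 and the y-coefficient -3 - 3/x - 3/x^2 has a pole at x = 0.
It is a regular singular point because x P_1(x) = p(x) = x - 1 and x^2 P_2(x) = q(x) = -3x^2 - 3x - 3 are polynomials, hence analytic at x = 0.
p(0) = -1,  q(0) = -3.
Indicial equation: r(r-1) + p(0) r + q(0) = 0, i.e. r^2 + (p(0) - 1) r + q(0) = 0, i.e. r^2 - 2 r - 3 = 0.
Discriminant: (-2)^2 - 4(-3) = 16, so r = (2 ± 4)/2.
Solving: r_1 = 3, r_2 = -1.

indicial: r^2 - 2 r - 3 = 0; roots r_1 = 3, r_2 = -1


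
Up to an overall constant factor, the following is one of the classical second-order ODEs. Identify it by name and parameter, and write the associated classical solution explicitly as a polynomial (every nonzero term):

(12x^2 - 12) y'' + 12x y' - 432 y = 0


All three coefficients share the factor -12; dividing through by -12 gives  (1 - x^2) y'' - x y' + 36 y = 0.
This matches the Chebyshev equation (1 - x^2) y'' - x y' + n^2 y = 0 (note the -x y' term, not -2x y') with n^2 = 36, so n = 6; the polynomial solution is T_6(x).
With y = sum_k a_k x^k, matching x^k gives (k+2)(k+1) a_{k+2} = (k^2 - n^2) a_k = (k - 6)(k + 6) a_k. The right side vanishes at k = 6, so the series with the parity of 6 terminates at degree 6.
Standard normalization: leading coefficient of T_n is 2^(n-1), so a_6 = 2^5 = 32. Work downward with a_k = (k+1)(k+2) a_{k+2} / ((k - 6)(k + 6)):
  a_4 = (5)(6)(32) / ((4 - 6)(4 + 6)) = 960/(-20) = -48
  a_2 = (3)(4)(-48) / ((2 - 6)(2 + 6)) = -576/(-32) = 18
  a_0 = (1)(2)(18) / ((0 - 6)(0 + 6)) = 36/(-36) = -1
Hence T_6(x) = 32 x^6 - 48 x^4 + 18 x^2 - 1.

T_6(x); series = 32 x^6 - 48 x^4 + 18 x^2 - 1


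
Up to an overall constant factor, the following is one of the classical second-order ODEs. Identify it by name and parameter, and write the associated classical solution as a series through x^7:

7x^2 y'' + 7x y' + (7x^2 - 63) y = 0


All three coefficients share the factor 7; dividing through by 7 gives  x^2 y'' + x y' + (x^2 - 9) y = 0.
This matches the Bessel equation x^2 y'' + x y' + (x^2 - nu^2) y = 0 with nu^2 = 9, so nu = 3; the solution bounded at x = 0 is J_3(x).
Frobenius at x = 0: indicial roots ±nu; for r = nu the recurrence k(k + 2nu) c_k = -c_{k-2} gives the standard series J_nu(x) = sum_{k>=0} (-1)^k / (k! (k+nu)!) (x/2)^(2k+nu). Evaluate the first 3 terms:
  k = 0: (-1)^0 / (0! * 3! * 2^3) x^3 = 1/(1*6*8) x^3 = (1/48) x^3
  k = 1: (-1)^1 / (1! * 4! * 2^5) x^5 = -1/(1*24*32) x^5 = (-1/768) x^5
  k = 2: (-1)^2 / (2! * 5! * 2^7) x^7 = 1/(2*120*128) x^7 = (1/30720) x^7
Hence J_3(x) = x^7/30720 - x^5/768 + x^3/48 + ....

J_3(x); series = x^7/30720 - x^5/768 + x^3/48


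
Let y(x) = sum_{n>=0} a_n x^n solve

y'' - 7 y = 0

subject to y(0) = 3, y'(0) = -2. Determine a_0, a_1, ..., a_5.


Ansatz: y(x) = sum_{n>=0} a_n x^n, so y'(x) = sum_{n>=1} n a_n x^(n-1) and y''(x) = sum_{n>=2} n(n-1) a_n x^(n-2).
Substitute into P(x) y'' + Q(x) y' + R(x) y = 0 with P(x) = 1, Q(x) = 0, R(x) = -7, and match powers of x.
Initial conditions: a_0 = 3, a_1 = -2.
Setting the coefficient of each power of x to zero and solving order by order (substituting the coefficients already found):
  x^0: 2 a_2 - 7 a_0 = 0  ->  2 a_2 = 7 a_0 = 21  ->  a_2 = 21/2
  x^1: 6 a_3 - 7 a_1 = 0  ->  6 a_3 = 7 a_1 = -14  ->  a_3 = -7/3
  x^2: 12 a_4 - 7 a_2 = 0  ->  12 a_4 = 7 a_2 = 147/2  ->  a_4 = 49/8
  x^3: 20 a_5 - 7 a_3 = 0  ->  20 a_5 = 7 a_3 = -49/3  ->  a_5 = -49/60
Truncated series: y(x) = 3 - 2 x + (21/2) x^2 - (7/3) x^3 + (49/8) x^4 - (49/60) x^5 + O(x^6).

a_0 = 3; a_1 = -2; a_2 = 21/2; a_3 = -7/3; a_4 = 49/8; a_5 = -49/60


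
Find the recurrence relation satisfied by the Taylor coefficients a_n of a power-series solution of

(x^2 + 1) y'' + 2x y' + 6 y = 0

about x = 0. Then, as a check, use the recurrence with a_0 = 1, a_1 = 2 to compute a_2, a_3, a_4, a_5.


Substitute y = sum_n a_n x^n.
(1 + 1 x^2) y'' contributes (n+2)(n+1) a_{n+2} + n(n-1) a_n at x^n.
2 x y'(x) contributes 2 n a_n at x^n.
6 y(x) contributes 6 a_n at x^n.
Matching x^n: (n+2)(n+1) a_{n+2} + (n(n-1) + 2 n + 6) a_n = 0.
Thus a_{n+2} = (-n(n-1) - 2 n - 6) / ((n+1)(n+2)) * a_n.

Check with a_0 = 1, a_1 = 2 (apply the recurrence for n = 0, 1, 2, 3): a_0 = 1, a_1 = 2, a_2 = -3, a_3 = -8/3, a_4 = 3, a_5 = 12/5.

a_(n+2) = (-n(n-1) - 2 n - 6) / ((n+1)(n+2)) * a_n; check: a_0 = 1, a_1 = 2, a_2 = -3, a_3 = -8/3, a_4 = 3, a_5 = 12/5


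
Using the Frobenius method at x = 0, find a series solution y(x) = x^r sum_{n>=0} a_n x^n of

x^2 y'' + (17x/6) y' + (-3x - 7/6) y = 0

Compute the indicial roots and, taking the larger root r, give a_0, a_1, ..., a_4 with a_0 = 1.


Write in Frobenius form y'' + (p(x)/x) y' + (q(x)/x^2) y = 0:
  p(x) = 17/6,  q(x) = -3x - 7/6.
Indicial equation: r(r-1) + (17/6) r + (-7/6) = 0 -> roots r_1 = 1/2, r_2 = -7/3.
Take r = r_1 = 1/2. Let y(x) = x^r sum_{n>=0} a_n x^n with a_0 = 1.
Substitute y = x^r sum a_n x^n and match x^{r+n}. The recurrence is
  D(n) a_n - 3 a_{n-1} = 0,  where D(n) = (r+n)(r+n-1) + (17/6)(r+n) + (-7/6).
  a_n = 3 / D(n) * a_{n-1}.
Since the indicial polynomial factors as (r - r_1)(r - r_2), D(n) = (r_1 + n - r_1)(r_1 + n - r_2) = n(n + 17/6).
Evaluating step by step (a_0 = 1):
  n = 1: D(1) = 1(1 + 17/6) = 23/6; numerator = 3(1) = 3; a_1 = (3)/(23/6) = 18/23
  n = 2: D(2) = 2(2 + 17/6) = 29/3; numerator = 3(18/23) = 54/23; a_2 = (54/23)/(29/3) = 162/667
  n = 3: D(3) = 3(3 + 17/6) = 35/2; numerator = 3(162/667) = 486/667; a_3 = (486/667)/(35/2) = 972/23345
  n = 4: D(4) = 4(4 + 17/6) = 82/3; numerator = 3(972/23345) = 2916/23345; a_4 = (2916/23345)/(82/3) = 4374/957145

r = 1/2; a_0 = 1; a_1 = 18/23; a_2 = 162/667; a_3 = 972/23345; a_4 = 4374/957145


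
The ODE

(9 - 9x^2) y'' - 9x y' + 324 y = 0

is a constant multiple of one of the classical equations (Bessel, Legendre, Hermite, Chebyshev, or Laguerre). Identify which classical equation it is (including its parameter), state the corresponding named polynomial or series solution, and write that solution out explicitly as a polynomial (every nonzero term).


All three coefficients share the factor 9; dividing through by 9 gives  (1 - x^2) y'' - x y' + 36 y = 0.
This matches the Chebyshev equation (1 - x^2) y'' - x y' + n^2 y = 0 (note the -x y' term, not -2x y') with n^2 = 36, so n = 6; the polynomial solution is T_6(x).
With y = sum_k a_k x^k, matching x^k gives (k+2)(k+1) a_{k+2} = (k^2 - n^2) a_k = (k - 6)(k + 6) a_k. The right side vanishes at k = 6, so the series with the parity of 6 terminates at degree 6.
Standard normalization: leading coefficient of T_n is 2^(n-1), so a_6 = 2^5 = 32. Work downward with a_k = (k+1)(k+2) a_{k+2} / ((k - 6)(k + 6)):
  a_4 = (5)(6)(32) / ((4 - 6)(4 + 6)) = 960/(-20) = -48
  a_2 = (3)(4)(-48) / ((2 - 6)(2 + 6)) = -576/(-32) = 18
  a_0 = (1)(2)(18) / ((0 - 6)(0 + 6)) = 36/(-36) = -1
Hence T_6(x) = 32 x^6 - 48 x^4 + 18 x^2 - 1.

T_6(x); series = 32 x^6 - 48 x^4 + 18 x^2 - 1


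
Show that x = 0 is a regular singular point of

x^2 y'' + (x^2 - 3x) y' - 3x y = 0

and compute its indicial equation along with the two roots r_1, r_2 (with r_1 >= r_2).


Divide by x^2 to reach normal form y'' + P_1(x) y' + P_2(x) y = 0 with P_1(x) = 1 - 3/x and P_2(x) = -3/x.
x = 0 is a singular point because the y'-coefficient 1 - 3/x has a pole at x = 0 and the y-coefficient -3/x has a pole at x = 0.
It is a regular singular point because x P_1(x) = p(x) = x - 3 and x^2 P_2(x) = q(x) = -3x are polynomials, hence analytic at x = 0.
p(0) = -3,  q(0) = 0.
Indicial equation: r(r-1) + p(0) r + q(0) = 0, i.e. r^2 + (p(0) - 1) r + q(0) = 0, i.e. r^2 - 4 r = 0.
Discriminant: (-4)^2 - 4(0) = 16, so r = (4 ± 4)/2.
Solving: r_1 = 4, r_2 = 0.

indicial: r^2 - 4 r = 0; roots r_1 = 4, r_2 = 0


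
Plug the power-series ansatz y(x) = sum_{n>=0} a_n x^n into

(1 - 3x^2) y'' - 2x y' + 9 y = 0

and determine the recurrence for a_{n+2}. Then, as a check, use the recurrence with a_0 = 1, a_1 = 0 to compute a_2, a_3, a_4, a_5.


Substitute y = sum_n a_n x^n.
(1 - 3 x^2) y'' contributes (n+2)(n+1) a_{n+2} - 3 n(n-1) a_n at x^n.
-2 x y'(x) contributes -2 n a_n at x^n.
9 y(x) contributes 9 a_n at x^n.
Matching x^n: (n+2)(n+1) a_{n+2} + (-3 n(n-1) - 2 n + 9) a_n = 0.
Thus a_{n+2} = (3 n(n-1) + 2 n - 9) / ((n+1)(n+2)) * a_n.

Check with a_0 = 1, a_1 = 0 (apply the recurrence for n = 0, 1, 2, 3): a_0 = 1, a_1 = 0, a_2 = -9/2, a_3 = 0, a_4 = -3/8, a_5 = 0.

a_(n+2) = (3 n(n-1) + 2 n - 9) / ((n+1)(n+2)) * a_n; check: a_0 = 1, a_1 = 0, a_2 = -9/2, a_3 = 0, a_4 = -3/8, a_5 = 0


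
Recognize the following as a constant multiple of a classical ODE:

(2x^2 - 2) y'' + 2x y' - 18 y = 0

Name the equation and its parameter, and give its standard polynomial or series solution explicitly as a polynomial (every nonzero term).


All three coefficients share the factor -2; dividing through by -2 gives  (1 - x^2) y'' - x y' + 9 y = 0.
This matches the Chebyshev equation (1 - x^2) y'' - x y' + n^2 y = 0 (note the -x y' term, not -2x y') with n^2 = 9, so n = 3; the polynomial solution is T_3(x).
With y = sum_k a_k x^k, matching x^k gives (k+2)(k+1) a_{k+2} = (k^2 - n^2) a_k = (k - 3)(k + 3) a_k. The right side vanishes at k = 3, so the series with the parity of 3 terminates at degree 3.
Standard normalization: leading coefficient of T_n is 2^(n-1), so a_3 = 2^2 = 4. Work downward with a_k = (k+1)(k+2) a_{k+2} / ((k - 3)(k + 3)):
  a_1 = (2)(3)(4) / ((1 - 3)(1 + 3)) = 24/(-8) = -3
Hence T_3(x) = 4 x^3 - 3 x.

T_3(x); series = 4 x^3 - 3 x


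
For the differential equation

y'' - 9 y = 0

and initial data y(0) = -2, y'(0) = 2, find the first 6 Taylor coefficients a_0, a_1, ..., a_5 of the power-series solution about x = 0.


Ansatz: y(x) = sum_{n>=0} a_n x^n, so y'(x) = sum_{n>=1} n a_n x^(n-1) and y''(x) = sum_{n>=2} n(n-1) a_n x^(n-2).
Substitute into P(x) y'' + Q(x) y' + R(x) y = 0 with P(x) = 1, Q(x) = 0, R(x) = -9, and match powers of x.
Initial conditions: a_0 = -2, a_1 = 2.
Setting the coefficient of each power of x to zero and solving order by order (substituting the coefficients already found):
  x^0: 2 a_2 - 9 a_0 = 0  ->  2 a_2 = 9 a_0 = -18  ->  a_2 = -9
  x^1: 6 a_3 - 9 a_1 = 0  ->  6 a_3 = 9 a_1 = 18  ->  a_3 = 3
  x^2: 12 a_4 - 9 a_2 = 0  ->  12 a_4 = 9 a_2 = -81  ->  a_4 = -27/4
  x^3: 20 a_5 - 9 a_3 = 0  ->  20 a_5 = 9 a_3 = 27  ->  a_5 = 27/20
Truncated series: y(x) = -2 + 2 x - 9 x^2 + 3 x^3 - (27/4) x^4 + (27/20) x^5 + O(x^6).

a_0 = -2; a_1 = 2; a_2 = -9; a_3 = 3; a_4 = -27/4; a_5 = 27/20


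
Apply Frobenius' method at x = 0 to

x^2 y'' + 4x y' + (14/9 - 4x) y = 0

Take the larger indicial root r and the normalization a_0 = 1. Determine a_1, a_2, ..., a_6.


Write in Frobenius form y'' + (p(x)/x) y' + (q(x)/x^2) y = 0:
  p(x) = 4,  q(x) = 14/9 - 4x.
Indicial equation: r(r-1) + (4) r + (14/9) = 0 -> roots r_1 = -2/3, r_2 = -7/3.
Take r = r_1 = -2/3. Let y(x) = x^r sum_{n>=0} a_n x^n with a_0 = 1.
Substitute y = x^r sum a_n x^n and match x^{r+n}. The recurrence is
  D(n) a_n - 4 a_{n-1} = 0,  where D(n) = (r+n)(r+n-1) + (4)(r+n) + (14/9).
  a_n = 4 / D(n) * a_{n-1}.
Since the indicial polynomial factors as (r - r_1)(r - r_2), D(n) = (r_1 + n - r_1)(r_1 + n - r_2) = n(n + 5/3).
Evaluating step by step (a_0 = 1):
  n = 1: D(1) = 1(1 + 5/3) = 8/3; numerator = 4(1) = 4; a_1 = (4)/(8/3) = 3/2
  n = 2: D(2) = 2(2 + 5/3) = 22/3; numerator = 4(3/2) = 6; a_2 = (6)/(22/3) = 9/11
  n = 3: D(3) = 3(3 + 5/3) = 14; numerator = 4(9/11) = 36/11; a_3 = (36/11)/(14) = 18/77
  n = 4: D(4) = 4(4 + 5/3) = 68/3; numerator = 4(18/77) = 72/77; a_4 = (72/77)/(68/3) = 54/1309
  n = 5: D(5) = 5(5 + 5/3) = 100/3; numerator = 4(54/1309) = 216/1309; a_5 = (216/1309)/(100/3) = 162/32725
  n = 6: D(6) = 6(6 + 5/3) = 46; numerator = 4(162/32725) = 648/32725; a_6 = (648/32725)/(46) = 324/752675

r = -2/3; a_0 = 1; a_1 = 3/2; a_2 = 9/11; a_3 = 18/77; a_4 = 54/1309; a_5 = 162/32725; a_6 = 324/752675


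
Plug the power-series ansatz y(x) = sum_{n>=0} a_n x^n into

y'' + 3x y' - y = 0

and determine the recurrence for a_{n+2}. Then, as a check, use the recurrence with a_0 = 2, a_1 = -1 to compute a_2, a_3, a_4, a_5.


Substitute y = sum_n a_n x^n.
y''(x) has coefficient (n+2)(n+1) a_{n+2} at x^n;
3 x y'(x) has coefficient 3 n a_n at x^n (shift);
-y(x) has coefficient -1 a_n at x^n.
Matching x^n: (n+2)(n+1) a_{n+2} + (3n - 1) a_n = 0.
Thus a_{n+2} = (-3n + 1) / ((n+1)(n+2)) * a_n.

Check with a_0 = 2, a_1 = -1 (apply the recurrence for n = 0, 1, 2, 3): a_0 = 2, a_1 = -1, a_2 = 1, a_3 = 1/3, a_4 = -5/12, a_5 = -2/15.

a_(n+2) = (-3n + 1) / ((n+1)(n+2)) * a_n; check: a_0 = 2, a_1 = -1, a_2 = 1, a_3 = 1/3, a_4 = -5/12, a_5 = -2/15


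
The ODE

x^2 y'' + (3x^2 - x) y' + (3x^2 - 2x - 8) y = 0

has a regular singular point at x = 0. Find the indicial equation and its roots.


Divide by x^2 to reach normal form y'' + P_1(x) y' + P_2(x) y = 0 with P_1(x) = 3 - 1/x and P_2(x) = 3 - 2/x - 8/x^2.
x = 0 is a singular point because the y'-coefficient 3 - 1/x has a pole at x = 0 and the y-coefficient 3 - 2/x - 8/x^2 has a pole at x = 0.
It is a regular singular point because x P_1(x) = p(x) = 3x - 1 and x^2 P_2(x) = q(x) = 3x^2 - 2x - 8 are polynomials, hence analytic at x = 0.
p(0) = -1,  q(0) = -8.
Indicial equation: r(r-1) + p(0) r + q(0) = 0, i.e. r^2 + (p(0) - 1) r + q(0) = 0, i.e. r^2 - 2 r - 8 = 0.
Discriminant: (-2)^2 - 4(-8) = 36, so r = (2 ± 6)/2.
Solving: r_1 = 4, r_2 = -2.

indicial: r^2 - 2 r - 8 = 0; roots r_1 = 4, r_2 = -2


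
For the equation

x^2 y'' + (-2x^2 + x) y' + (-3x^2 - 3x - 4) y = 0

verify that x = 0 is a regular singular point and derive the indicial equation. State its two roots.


Divide by x^2 to reach normal form y'' + P_1(x) y' + P_2(x) y = 0 with P_1(x) = -2 + 1/x and P_2(x) = -3 - 3/x - 4/x^2.
x = 0 is a singular point because the y'-coefficient -2 + 1/x has a pole at x = 0 and the y-coefficient -3 - 3/x - 4/x^2 has a pole at x = 0.
It is a regular singular point because x P_1(x) = p(x) = 1 - 2x and x^2 P_2(x) = q(x) = -3x^2 - 3x - 4 are polynomials, hence analytic at x = 0.
p(0) = 1,  q(0) = -4.
Indicial equation: r(r-1) + p(0) r + q(0) = 0, i.e. r^2 + (p(0) - 1) r + q(0) = 0, i.e. r^2 - 4 = 0.
Discriminant: (0)^2 - 4(-4) = 16, so r = (0 ± 4)/2.
Solving: r_1 = 2, r_2 = -2.

indicial: r^2 - 4 = 0; roots r_1 = 2, r_2 = -2


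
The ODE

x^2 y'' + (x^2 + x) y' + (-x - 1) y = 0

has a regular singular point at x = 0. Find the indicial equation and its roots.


Divide by x^2 to reach normal form y'' + P_1(x) y' + P_2(x) y = 0 with P_1(x) = 1 + 1/x and P_2(x) = -1/x - 1/x^2.
x = 0 is a singular point because the y'-coefficient 1 + 1/x has a pole at x = 0 and the y-coefficient -1/x - 1/x^2 has a pole at x = 0.
It is a regular singular point because x P_1(x) = p(x) = x + 1 and x^2 P_2(x) = q(x) = -x - 1 are polynomials, hence analytic at x = 0.
p(0) = 1,  q(0) = -1.
Indicial equation: r(r-1) + p(0) r + q(0) = 0, i.e. r^2 + (p(0) - 1) r + q(0) = 0, i.e. r^2 - 1 = 0.
Discriminant: (0)^2 - 4(-1) = 4, so r = (0 ± 2)/2.
Solving: r_1 = 1, r_2 = -1.

indicial: r^2 - 1 = 0; roots r_1 = 1, r_2 = -1


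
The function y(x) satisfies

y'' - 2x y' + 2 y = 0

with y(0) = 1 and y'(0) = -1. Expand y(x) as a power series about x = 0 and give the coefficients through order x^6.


Ansatz: y(x) = sum_{n>=0} a_n x^n, so y'(x) = sum_{n>=1} n a_n x^(n-1) and y''(x) = sum_{n>=2} n(n-1) a_n x^(n-2).
Substitute into P(x) y'' + Q(x) y' + R(x) y = 0 with P(x) = 1, Q(x) = -2x, R(x) = 2, and match powers of x.
Initial conditions: a_0 = 1, a_1 = -1.
Setting the coefficient of each power of x to zero and solving order by order (substituting the coefficients already found):
  x^0: 2 a_2 + 2 a_0 = 0  ->  2 a_2 = -2 a_0 = -2  ->  a_2 = -1
  x^1: 6 a_3 = 0  ->  a_3 = 0
  x^2: 12 a_4 - 2 a_2 = 0  ->  12 a_4 = 2 a_2 = -2  ->  a_4 = -1/6
  x^3: 20 a_5 - 4 a_3 = 0  ->  20 a_5 = 4 a_3 = 0  ->  a_5 = 0
  x^4: 30 a_6 - 6 a_4 = 0  ->  30 a_6 = 6 a_4 = -1  ->  a_6 = -1/30
Truncated series: y(x) = 1 - x - x^2 - (1/6) x^4 - (1/30) x^6 + O(x^7).

a_0 = 1; a_1 = -1; a_2 = -1; a_3 = 0; a_4 = -1/6; a_5 = 0; a_6 = -1/30


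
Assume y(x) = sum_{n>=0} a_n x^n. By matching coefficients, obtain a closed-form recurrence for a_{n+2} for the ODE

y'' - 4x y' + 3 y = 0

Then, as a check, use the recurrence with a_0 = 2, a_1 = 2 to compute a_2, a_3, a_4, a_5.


Substitute y = sum_n a_n x^n.
y''(x) has coefficient (n+2)(n+1) a_{n+2} at x^n;
-4 x y'(x) has coefficient -4 n a_n at x^n (shift);
3 y(x) has coefficient 3 a_n at x^n.
Matching x^n: (n+2)(n+1) a_{n+2} + (-4n + 3) a_n = 0.
Thus a_{n+2} = (4n - 3) / ((n+1)(n+2)) * a_n.

Check with a_0 = 2, a_1 = 2 (apply the recurrence for n = 0, 1, 2, 3): a_0 = 2, a_1 = 2, a_2 = -3, a_3 = 1/3, a_4 = -5/4, a_5 = 3/20.

a_(n+2) = (4n - 3) / ((n+1)(n+2)) * a_n; check: a_0 = 2, a_1 = 2, a_2 = -3, a_3 = 1/3, a_4 = -5/4, a_5 = 3/20


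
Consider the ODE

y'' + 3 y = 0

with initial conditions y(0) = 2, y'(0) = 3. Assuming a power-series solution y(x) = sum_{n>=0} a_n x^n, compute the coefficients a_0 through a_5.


Ansatz: y(x) = sum_{n>=0} a_n x^n, so y'(x) = sum_{n>=1} n a_n x^(n-1) and y''(x) = sum_{n>=2} n(n-1) a_n x^(n-2).
Substitute into P(x) y'' + Q(x) y' + R(x) y = 0 with P(x) = 1, Q(x) = 0, R(x) = 3, and match powers of x.
Initial conditions: a_0 = 2, a_1 = 3.
Setting the coefficient of each power of x to zero and solving order by order (substituting the coefficients already found):
  x^0: 2 a_2 + 3 a_0 = 0  ->  2 a_2 = -3 a_0 = -6  ->  a_2 = -3
  x^1: 6 a_3 + 3 a_1 = 0  ->  6 a_3 = -3 a_1 = -9  ->  a_3 = -3/2
  x^2: 12 a_4 + 3 a_2 = 0  ->  12 a_4 = -3 a_2 = 9  ->  a_4 = 3/4
  x^3: 20 a_5 + 3 a_3 = 0  ->  20 a_5 = -3 a_3 = 9/2  ->  a_5 = 9/40
Truncated series: y(x) = 2 + 3 x - 3 x^2 - (3/2) x^3 + (3/4) x^4 + (9/40) x^5 + O(x^6).

a_0 = 2; a_1 = 3; a_2 = -3; a_3 = -3/2; a_4 = 3/4; a_5 = 9/40


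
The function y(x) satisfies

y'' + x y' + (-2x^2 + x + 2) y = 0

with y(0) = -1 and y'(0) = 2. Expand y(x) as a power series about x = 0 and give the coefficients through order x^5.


Ansatz: y(x) = sum_{n>=0} a_n x^n, so y'(x) = sum_{n>=1} n a_n x^(n-1) and y''(x) = sum_{n>=2} n(n-1) a_n x^(n-2).
Substitute into P(x) y'' + Q(x) y' + R(x) y = 0 with P(x) = 1, Q(x) = x, R(x) = -2x^2 + x + 2, and match powers of x.
Initial conditions: a_0 = -1, a_1 = 2.
Setting the coefficient of each power of x to zero and solving order by order (substituting the coefficients already found):
  x^0: 2 a_2 + 2 a_0 = 0  ->  2 a_2 = -2 a_0 = 2  ->  a_2 = 1
  x^1: 6 a_3 + 3 a_1 + a_0 = 0  ->  6 a_3 = -3 a_1 - a_0 = -5  ->  a_3 = -5/6
  x^2: 12 a_4 + 4 a_2 + a_1 - 2 a_0 = 0  ->  12 a_4 = -4 a_2 - a_1 + 2 a_0 = -8  ->  a_4 = -2/3
  x^3: 20 a_5 + 5 a_3 + a_2 - 2 a_1 = 0  ->  20 a_5 = -5 a_3 - a_2 + 2 a_1 = 43/6  ->  a_5 = 43/120
Truncated series: y(x) = -1 + 2 x + x^2 - (5/6) x^3 - (2/3) x^4 + (43/120) x^5 + O(x^6).

a_0 = -1; a_1 = 2; a_2 = 1; a_3 = -5/6; a_4 = -2/3; a_5 = 43/120


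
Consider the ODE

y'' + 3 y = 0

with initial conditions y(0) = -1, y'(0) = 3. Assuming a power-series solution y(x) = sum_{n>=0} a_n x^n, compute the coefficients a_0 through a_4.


Ansatz: y(x) = sum_{n>=0} a_n x^n, so y'(x) = sum_{n>=1} n a_n x^(n-1) and y''(x) = sum_{n>=2} n(n-1) a_n x^(n-2).
Substitute into P(x) y'' + Q(x) y' + R(x) y = 0 with P(x) = 1, Q(x) = 0, R(x) = 3, and match powers of x.
Initial conditions: a_0 = -1, a_1 = 3.
Setting the coefficient of each power of x to zero and solving order by order (substituting the coefficients already found):
  x^0: 2 a_2 + 3 a_0 = 0  ->  2 a_2 = -3 a_0 = 3  ->  a_2 = 3/2
  x^1: 6 a_3 + 3 a_1 = 0  ->  6 a_3 = -3 a_1 = -9  ->  a_3 = -3/2
  x^2: 12 a_4 + 3 a_2 = 0  ->  12 a_4 = -3 a_2 = -9/2  ->  a_4 = -3/8
Truncated series: y(x) = -1 + 3 x + (3/2) x^2 - (3/2) x^3 - (3/8) x^4 + O(x^5).

a_0 = -1; a_1 = 3; a_2 = 3/2; a_3 = -3/2; a_4 = -3/8


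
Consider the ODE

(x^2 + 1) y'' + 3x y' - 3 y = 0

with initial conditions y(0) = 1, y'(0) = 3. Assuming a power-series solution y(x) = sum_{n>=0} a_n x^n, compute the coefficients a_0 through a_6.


Ansatz: y(x) = sum_{n>=0} a_n x^n, so y'(x) = sum_{n>=1} n a_n x^(n-1) and y''(x) = sum_{n>=2} n(n-1) a_n x^(n-2).
Substitute into P(x) y'' + Q(x) y' + R(x) y = 0 with P(x) = x^2 + 1, Q(x) = 3x, R(x) = -3, and match powers of x.
Initial conditions: a_0 = 1, a_1 = 3.
Setting the coefficient of each power of x to zero and solving order by order (substituting the coefficients already found):
  x^0: 2 a_2 - 3 a_0 = 0  ->  2 a_2 = 3 a_0 = 3  ->  a_2 = 3/2
  x^1: 6 a_3 = 0  ->  a_3 = 0
  x^2: 12 a_4 + 5 a_2 = 0  ->  12 a_4 = -5 a_2 = -15/2  ->  a_4 = -5/8
  x^3: 20 a_5 + 12 a_3 = 0  ->  20 a_5 = -12 a_3 = 0  ->  a_5 = 0
  x^4: 30 a_6 + 21 a_4 = 0  ->  30 a_6 = -21 a_4 = 105/8  ->  a_6 = 7/16
Truncated series: y(x) = 1 + 3 x + (3/2) x^2 - (5/8) x^4 + (7/16) x^6 + O(x^7).

a_0 = 1; a_1 = 3; a_2 = 3/2; a_3 = 0; a_4 = -5/8; a_5 = 0; a_6 = 7/16


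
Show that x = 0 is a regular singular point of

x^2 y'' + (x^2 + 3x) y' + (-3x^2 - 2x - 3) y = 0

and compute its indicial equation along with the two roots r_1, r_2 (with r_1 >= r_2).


Divide by x^2 to reach normal form y'' + P_1(x) y' + P_2(x) y = 0 with P_1(x) = 1 + 3/x and P_2(x) = -3 - 2/x - 3/x^2.
x = 0 is a singular point because the y'-coefficient 1 + 3/x has a pole at x = 0 and the y-coefficient -3 - 2/x - 3/x^2 has a pole at x = 0.
It is a regular singular point because x P_1(x) = p(x) = x + 3 and x^2 P_2(x) = q(x) = -3x^2 - 2x - 3 are polynomials, hence analytic at x = 0.
p(0) = 3,  q(0) = -3.
Indicial equation: r(r-1) + p(0) r + q(0) = 0, i.e. r^2 + (p(0) - 1) r + q(0) = 0, i.e. r^2 + 2 r - 3 = 0.
Discriminant: (2)^2 - 4(-3) = 16, so r = (-2 ± 4)/2.
Solving: r_1 = 1, r_2 = -3.

indicial: r^2 + 2 r - 3 = 0; roots r_1 = 1, r_2 = -3


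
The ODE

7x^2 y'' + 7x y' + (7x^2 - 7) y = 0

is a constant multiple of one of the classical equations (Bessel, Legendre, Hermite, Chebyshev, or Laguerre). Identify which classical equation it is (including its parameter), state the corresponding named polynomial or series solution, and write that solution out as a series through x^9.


All three coefficients share the factor 7; dividing through by 7 gives  x^2 y'' + x y' + (x^2 - 1) y = 0.
This matches the Bessel equation x^2 y'' + x y' + (x^2 - nu^2) y = 0 with nu^2 = 1, so nu = 1; the solution bounded at x = 0 is J_1(x).
Frobenius at x = 0: indicial roots ±nu; for r = nu the recurrence k(k + 2nu) c_k = -c_{k-2} gives the standard series J_nu(x) = sum_{k>=0} (-1)^k / (k! (k+nu)!) (x/2)^(2k+nu). Evaluate the first 5 terms:
  k = 0: (-1)^0 / (0! * 1! * 2^1) x^1 = 1/(1*1*2) x^1 = (1/2) x^1
  k = 1: (-1)^1 / (1! * 2! * 2^3) x^3 = -1/(1*2*8) x^3 = (-1/16) x^3
  k = 2: (-1)^2 / (2! * 3! * 2^5) x^5 = 1/(2*6*32) x^5 = (1/384) x^5
  k = 3: (-1)^3 / (3! * 4! * 2^7) x^7 = -1/(6*24*128) x^7 = (-1/18432) x^7
  k = 4: (-1)^4 / (4! * 5! * 2^9) x^9 = 1/(24*120*512) x^9 = (1/1474560) x^9
Hence J_1(x) = x^9/1474560 - x^7/18432 + x^5/384 - x^3/16 + x/2 + ....

J_1(x); series = x^9/1474560 - x^7/18432 + x^5/384 - x^3/16 + x/2


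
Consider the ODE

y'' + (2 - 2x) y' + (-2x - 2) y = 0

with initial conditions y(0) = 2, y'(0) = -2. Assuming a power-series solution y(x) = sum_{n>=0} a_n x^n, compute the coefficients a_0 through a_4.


Ansatz: y(x) = sum_{n>=0} a_n x^n, so y'(x) = sum_{n>=1} n a_n x^(n-1) and y''(x) = sum_{n>=2} n(n-1) a_n x^(n-2).
Substitute into P(x) y'' + Q(x) y' + R(x) y = 0 with P(x) = 1, Q(x) = 2 - 2x, R(x) = -2x - 2, and match powers of x.
Initial conditions: a_0 = 2, a_1 = -2.
Setting the coefficient of each power of x to zero and solving order by order (substituting the coefficients already found):
  x^0: 2 a_2 + 2 a_1 - 2 a_0 = 0  ->  2 a_2 = -2 a_1 + 2 a_0 = 8  ->  a_2 = 4
  x^1: 6 a_3 + 4 a_2 - 4 a_1 - 2 a_0 = 0  ->  6 a_3 = -4 a_2 + 4 a_1 + 2 a_0 = -20  ->  a_3 = -10/3
  x^2: 12 a_4 + 6 a_3 - 6 a_2 - 2 a_1 = 0  ->  12 a_4 = -6 a_3 + 6 a_2 + 2 a_1 = 40  ->  a_4 = 10/3
Truncated series: y(x) = 2 - 2 x + 4 x^2 - (10/3) x^3 + (10/3) x^4 + O(x^5).

a_0 = 2; a_1 = -2; a_2 = 4; a_3 = -10/3; a_4 = 10/3


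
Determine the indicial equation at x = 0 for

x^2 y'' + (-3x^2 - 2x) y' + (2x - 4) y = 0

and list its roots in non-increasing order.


Divide by x^2 to reach normal form y'' + P_1(x) y' + P_2(x) y = 0 with P_1(x) = -3 - 2/x and P_2(x) = 2/x - 4/x^2.
x = 0 is a singular point because the y'-coefficient -3 - 2/x has a pole at x = 0 and the y-coefficient 2/x - 4/x^2 has a pole at x = 0.
It is a regular singular point because x P_1(x) = p(x) = -3x - 2 and x^2 P_2(x) = q(x) = 2x - 4 are polynomials, hence analytic at x = 0.
p(0) = -2,  q(0) = -4.
Indicial equation: r(r-1) + p(0) r + q(0) = 0, i.e. r^2 + (p(0) - 1) r + q(0) = 0, i.e. r^2 - 3 r - 4 = 0.
Discriminant: (-3)^2 - 4(-4) = 25, so r = (3 ± 5)/2.
Solving: r_1 = 4, r_2 = -1.

indicial: r^2 - 3 r - 4 = 0; roots r_1 = 4, r_2 = -1


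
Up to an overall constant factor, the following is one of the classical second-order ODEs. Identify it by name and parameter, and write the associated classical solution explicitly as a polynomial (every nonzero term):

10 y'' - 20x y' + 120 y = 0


All three coefficients share the factor 10; dividing through by 10 gives  y'' - 2x y' + 12 y = 0.
This matches the Hermite equation y'' - 2x y' + 2n y = 0 with 2n = 12, so n = 6; the polynomial solution is H_6(x).
With y = sum_k a_k x^k, matching x^k gives (k+2)(k+1) a_{k+2} = 2(k - n) a_k = 2(k - 6) a_k. The right side vanishes at k = 6, so the series with the parity of 6 terminates at degree 6.
Standard normalization: leading coefficient of H_n is 2^n, so a_6 = 2^6 = 64. Work downward with a_k = (k+1)(k+2) a_{k+2} / (2(k - n)):
  a_4 = (5)(6)(64) / (2(4 - 6)) = 1920/(-4) = -480
  a_2 = (3)(4)(-480) / (2(2 - 6)) = -5760/(-8) = 720
  a_0 = (1)(2)(720) / (2(0 - 6)) = 1440/(-12) = -120
Hence H_6(x) = 64 x^6 - 480 x^4 + 720 x^2 - 120.

H_6(x); series = 64 x^6 - 480 x^4 + 720 x^2 - 120


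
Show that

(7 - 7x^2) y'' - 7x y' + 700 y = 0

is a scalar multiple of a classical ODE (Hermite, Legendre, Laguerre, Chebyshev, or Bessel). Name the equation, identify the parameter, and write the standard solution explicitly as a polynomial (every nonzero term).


All three coefficients share the factor 7; dividing through by 7 gives  (1 - x^2) y'' - x y' + 100 y = 0.
This matches the Chebyshev equation (1 - x^2) y'' - x y' + n^2 y = 0 (note the -x y' term, not -2x y') with n^2 = 100, so n = 10; the polynomial solution is T_10(x).
With y = sum_k a_k x^k, matching x^k gives (k+2)(k+1) a_{k+2} = (k^2 - n^2) a_k = (k - 10)(k + 10) a_k. The right side vanishes at k = 10, so the series with the parity of 10 terminates at degree 10.
Standard normalization: leading coefficient of T_n is 2^(n-1), so a_10 = 2^9 = 512. Work downward with a_k = (k+1)(k+2) a_{k+2} / ((k - 10)(k + 10)):
  a_8 = (9)(10)(512) / ((8 - 10)(8 + 10)) = 46080/(-36) = -1280
  a_6 = (7)(8)(-1280) / ((6 - 10)(6 + 10)) = -71680/(-64) = 1120
  a_4 = (5)(6)(1120) / ((4 - 10)(4 + 10)) = 33600/(-84) = -400
  a_2 = (3)(4)(-400) / ((2 - 10)(2 + 10)) = -4800/(-96) = 50
  a_0 = (1)(2)(50) / ((0 - 10)(0 + 10)) = 100/(-100) = -1
Hence T_10(x) = 512 x^10 - 1280 x^8 + 1120 x^6 - 400 x^4 + 50 x^2 - 1.

T_10(x); series = 512 x^10 - 1280 x^8 + 1120 x^6 - 400 x^4 + 50 x^2 - 1


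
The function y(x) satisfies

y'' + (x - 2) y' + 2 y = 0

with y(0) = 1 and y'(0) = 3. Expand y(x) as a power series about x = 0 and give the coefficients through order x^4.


Ansatz: y(x) = sum_{n>=0} a_n x^n, so y'(x) = sum_{n>=1} n a_n x^(n-1) and y''(x) = sum_{n>=2} n(n-1) a_n x^(n-2).
Substitute into P(x) y'' + Q(x) y' + R(x) y = 0 with P(x) = 1, Q(x) = x - 2, R(x) = 2, and match powers of x.
Initial conditions: a_0 = 1, a_1 = 3.
Setting the coefficient of each power of x to zero and solving order by order (substituting the coefficients already found):
  x^0: 2 a_2 - 2 a_1 + 2 a_0 = 0  ->  2 a_2 = 2 a_1 - 2 a_0 = 4  ->  a_2 = 2
  x^1: 6 a_3 - 4 a_2 + 3 a_1 = 0  ->  6 a_3 = 4 a_2 - 3 a_1 = -1  ->  a_3 = -1/6
  x^2: 12 a_4 - 6 a_3 + 4 a_2 = 0  ->  12 a_4 = 6 a_3 - 4 a_2 = -9  ->  a_4 = -3/4
Truncated series: y(x) = 1 + 3 x + 2 x^2 - (1/6) x^3 - (3/4) x^4 + O(x^5).

a_0 = 1; a_1 = 3; a_2 = 2; a_3 = -1/6; a_4 = -3/4


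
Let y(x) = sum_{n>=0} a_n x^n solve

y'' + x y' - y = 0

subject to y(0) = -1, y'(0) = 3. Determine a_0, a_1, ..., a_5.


Ansatz: y(x) = sum_{n>=0} a_n x^n, so y'(x) = sum_{n>=1} n a_n x^(n-1) and y''(x) = sum_{n>=2} n(n-1) a_n x^(n-2).
Substitute into P(x) y'' + Q(x) y' + R(x) y = 0 with P(x) = 1, Q(x) = x, R(x) = -1, and match powers of x.
Initial conditions: a_0 = -1, a_1 = 3.
Setting the coefficient of each power of x to zero and solving order by order (substituting the coefficients already found):
  x^0: 2 a_2 - a_0 = 0  ->  2 a_2 = a_0 = -1  ->  a_2 = -1/2
  x^1: 6 a_3 = 0  ->  a_3 = 0
  x^2: 12 a_4 + a_2 = 0  ->  12 a_4 = -a_2 = 1/2  ->  a_4 = 1/24
  x^3: 20 a_5 + 2 a_3 = 0  ->  20 a_5 = -2 a_3 = 0  ->  a_5 = 0
Truncated series: y(x) = -1 + 3 x - (1/2) x^2 + (1/24) x^4 + O(x^6).

a_0 = -1; a_1 = 3; a_2 = -1/2; a_3 = 0; a_4 = 1/24; a_5 = 0


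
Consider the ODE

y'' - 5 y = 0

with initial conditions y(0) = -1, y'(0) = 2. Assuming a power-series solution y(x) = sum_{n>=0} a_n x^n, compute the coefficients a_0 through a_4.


Ansatz: y(x) = sum_{n>=0} a_n x^n, so y'(x) = sum_{n>=1} n a_n x^(n-1) and y''(x) = sum_{n>=2} n(n-1) a_n x^(n-2).
Substitute into P(x) y'' + Q(x) y' + R(x) y = 0 with P(x) = 1, Q(x) = 0, R(x) = -5, and match powers of x.
Initial conditions: a_0 = -1, a_1 = 2.
Setting the coefficient of each power of x to zero and solving order by order (substituting the coefficients already found):
  x^0: 2 a_2 - 5 a_0 = 0  ->  2 a_2 = 5 a_0 = -5  ->  a_2 = -5/2
  x^1: 6 a_3 - 5 a_1 = 0  ->  6 a_3 = 5 a_1 = 10  ->  a_3 = 5/3
  x^2: 12 a_4 - 5 a_2 = 0  ->  12 a_4 = 5 a_2 = -25/2  ->  a_4 = -25/24
Truncated series: y(x) = -1 + 2 x - (5/2) x^2 + (5/3) x^3 - (25/24) x^4 + O(x^5).

a_0 = -1; a_1 = 2; a_2 = -5/2; a_3 = 5/3; a_4 = -25/24


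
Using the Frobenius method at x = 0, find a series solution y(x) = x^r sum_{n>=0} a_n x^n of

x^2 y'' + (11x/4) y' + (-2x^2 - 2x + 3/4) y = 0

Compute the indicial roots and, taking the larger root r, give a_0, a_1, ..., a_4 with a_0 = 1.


Write in Frobenius form y'' + (p(x)/x) y' + (q(x)/x^2) y = 0:
  p(x) = 11/4,  q(x) = -2x^2 - 2x + 3/4.
Indicial equation: r(r-1) + (11/4) r + (3/4) = 0 -> roots r_1 = -3/4, r_2 = -1.
Take r = r_1 = -3/4. Let y(x) = x^r sum_{n>=0} a_n x^n with a_0 = 1.
Substitute y = x^r sum a_n x^n and match x^{r+n}. The recurrence is
  D(n) a_n - 2 a_{n-1} - 2 a_{n-2} = 0,  where D(n) = (r+n)(r+n-1) + (11/4)(r+n) + (3/4).
  a_n = [2 a_{n-1} + 2 a_{n-2}] / D(n).
Since the indicial polynomial factors as (r - r_1)(r - r_2), D(n) = (r_1 + n - r_1)(r_1 + n - r_2) = n(n + 1/4).
Evaluating step by step (a_0 = 1):
  n = 1: D(1) = 1(1 + 1/4) = 5/4; numerator = 2(1) = 2; a_1 = (2)/(5/4) = 8/5
  n = 2: D(2) = 2(2 + 1/4) = 9/2; numerator = 2(8/5) + 2(1) = 26/5; a_2 = (26/5)/(9/2) = 52/45
  n = 3: D(3) = 3(3 + 1/4) = 39/4; numerator = 2(52/45) + 2(8/5) = 248/45; a_3 = (248/45)/(39/4) = 992/1755
  n = 4: D(4) = 4(4 + 1/4) = 17; numerator = 2(992/1755) + 2(52/45) = 1208/351; a_4 = (1208/351)/(17) = 1208/5967

r = -3/4; a_0 = 1; a_1 = 8/5; a_2 = 52/45; a_3 = 992/1755; a_4 = 1208/5967
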